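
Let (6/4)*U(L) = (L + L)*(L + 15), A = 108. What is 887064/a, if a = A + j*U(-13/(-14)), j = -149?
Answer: -130398408/416075 ≈ -313.40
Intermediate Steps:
U(L) = 4*L*(15 + L)/3 (U(L) = 2*((L + L)*(L + 15))/3 = 2*((2*L)*(15 + L))/3 = 2*(2*L*(15 + L))/3 = 4*L*(15 + L)/3)
a = -416075/147 (a = 108 - 596*(-13/(-14))*(15 - 13/(-14))/3 = 108 - 596*(-13*(-1/14))*(15 - 13*(-1/14))/3 = 108 - 596*13*(15 + 13/14)/(3*14) = 108 - 596*13*223/(3*14*14) = 108 - 149*2899/147 = 108 - 431951/147 = -416075/147 ≈ -2830.4)
887064/a = 887064/(-416075/147) = 887064*(-147/416075) = -130398408/416075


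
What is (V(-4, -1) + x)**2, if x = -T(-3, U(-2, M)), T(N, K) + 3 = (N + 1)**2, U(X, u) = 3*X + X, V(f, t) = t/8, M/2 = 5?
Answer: 81/64 ≈ 1.2656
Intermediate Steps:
M = 10 (M = 2*5 = 10)
V(f, t) = t/8 (V(f, t) = t*(1/8) = t/8)
U(X, u) = 4*X
T(N, K) = -3 + (1 + N)**2 (T(N, K) = -3 + (N + 1)**2 = -3 + (1 + N)**2)
x = -1 (x = -(-3 + (1 - 3)**2) = -(-3 + (-2)**2) = -(-3 + 4) = -1*1 = -1)
(V(-4, -1) + x)**2 = ((1/8)*(-1) - 1)**2 = (-1/8 - 1)**2 = (-9/8)**2 = 81/64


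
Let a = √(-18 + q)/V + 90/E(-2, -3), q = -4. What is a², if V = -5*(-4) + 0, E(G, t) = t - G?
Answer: (1800 - I*√22)²/400 ≈ 8099.9 - 42.214*I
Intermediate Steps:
V = 20 (V = 20 + 0 = 20)
a = -90 + I*√22/20 (a = √(-18 - 4)/20 + 90/(-3 - 1*(-2)) = √(-22)*(1/20) + 90/(-3 + 2) = (I*√22)*(1/20) + 90/(-1) = I*√22/20 + 90*(-1) = I*√22/20 - 90 = -90 + I*√22/20 ≈ -90.0 + 0.23452*I)
a² = (-90 + I*√22/20)²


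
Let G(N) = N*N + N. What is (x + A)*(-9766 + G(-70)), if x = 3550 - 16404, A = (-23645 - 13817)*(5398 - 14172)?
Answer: -1622358231024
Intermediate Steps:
A = 328691588 (A = -37462*(-8774) = 328691588)
G(N) = N + N² (G(N) = N² + N = N + N²)
x = -12854
(x + A)*(-9766 + G(-70)) = (-12854 + 328691588)*(-9766 - 70*(1 - 70)) = 328678734*(-9766 - 70*(-69)) = 328678734*(-9766 + 4830) = 328678734*(-4936) = -1622358231024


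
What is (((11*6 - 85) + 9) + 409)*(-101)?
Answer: -40299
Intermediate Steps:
(((11*6 - 85) + 9) + 409)*(-101) = (((66 - 85) + 9) + 409)*(-101) = ((-19 + 9) + 409)*(-101) = (-10 + 409)*(-101) = 399*(-101) = -40299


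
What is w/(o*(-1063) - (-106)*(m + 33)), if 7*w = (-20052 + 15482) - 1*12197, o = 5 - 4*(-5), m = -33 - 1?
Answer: 16767/186767 ≈ 0.089775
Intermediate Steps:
m = -34
o = 25 (o = 5 + 20 = 25)
w = -16767/7 (w = ((-20052 + 15482) - 1*12197)/7 = (-4570 - 12197)/7 = (⅐)*(-16767) = -16767/7 ≈ -2395.3)
w/(o*(-1063) - (-106)*(m + 33)) = -16767/(7*(25*(-1063) - (-106)*(-34 + 33))) = -16767/(7*(-26575 - (-106)*(-1))) = -16767/(7*(-26575 - 1*106)) = -16767/(7*(-26575 - 106)) = -16767/7/(-26681) = -16767/7*(-1/26681) = 16767/186767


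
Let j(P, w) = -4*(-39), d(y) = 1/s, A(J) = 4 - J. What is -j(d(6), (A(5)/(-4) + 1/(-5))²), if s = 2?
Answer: -156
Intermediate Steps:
d(y) = ½ (d(y) = 1/2 = ½)
j(P, w) = 156
-j(d(6), (A(5)/(-4) + 1/(-5))²) = -1*156 = -156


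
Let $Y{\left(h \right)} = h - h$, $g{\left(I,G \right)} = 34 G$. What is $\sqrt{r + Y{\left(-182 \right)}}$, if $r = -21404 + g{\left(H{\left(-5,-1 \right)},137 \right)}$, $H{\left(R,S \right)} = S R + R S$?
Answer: $i \sqrt{16746} \approx 129.41 i$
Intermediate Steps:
$H{\left(R,S \right)} = 2 R S$ ($H{\left(R,S \right)} = R S + R S = 2 R S$)
$r = -16746$ ($r = -21404 + 34 \cdot 137 = -21404 + 4658 = -16746$)
$Y{\left(h \right)} = 0$
$\sqrt{r + Y{\left(-182 \right)}} = \sqrt{-16746 + 0} = \sqrt{-16746} = i \sqrt{16746}$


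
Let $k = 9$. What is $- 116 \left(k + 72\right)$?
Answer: $-9396$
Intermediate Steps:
$- 116 \left(k + 72\right) = - 116 \left(9 + 72\right) = \left(-116\right) 81 = -9396$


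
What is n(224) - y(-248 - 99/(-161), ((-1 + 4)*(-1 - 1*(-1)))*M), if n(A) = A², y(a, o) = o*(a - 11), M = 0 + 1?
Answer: 50176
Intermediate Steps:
M = 1
y(a, o) = o*(-11 + a)
n(224) - y(-248 - 99/(-161), ((-1 + 4)*(-1 - 1*(-1)))*M) = 224² - ((-1 + 4)*(-1 - 1*(-1)))*1*(-11 + (-248 - 99/(-161))) = 50176 - (3*(-1 + 1))*1*(-11 + (-248 - 99*(-1)/161)) = 50176 - (3*0)*1*(-11 + (-248 - 1*(-99/161))) = 50176 - 0*1*(-11 + (-248 + 99/161)) = 50176 - 0*(-11 - 39829/161) = 50176 - 0*(-41600)/161 = 50176 - 1*0 = 50176 + 0 = 50176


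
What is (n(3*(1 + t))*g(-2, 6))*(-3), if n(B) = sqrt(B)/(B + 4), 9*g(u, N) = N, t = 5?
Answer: -3*sqrt(2)/11 ≈ -0.38569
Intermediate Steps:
g(u, N) = N/9
n(B) = sqrt(B)/(4 + B)
(n(3*(1 + t))*g(-2, 6))*(-3) = ((sqrt(3*(1 + 5))/(4 + 3*(1 + 5)))*((1/9)*6))*(-3) = ((sqrt(3*6)/(4 + 3*6))*(2/3))*(-3) = ((sqrt(18)/(4 + 18))*(2/3))*(-3) = (((3*sqrt(2))/22)*(2/3))*(-3) = (((3*sqrt(2))*(1/22))*(2/3))*(-3) = ((3*sqrt(2)/22)*(2/3))*(-3) = (sqrt(2)/11)*(-3) = -3*sqrt(2)/11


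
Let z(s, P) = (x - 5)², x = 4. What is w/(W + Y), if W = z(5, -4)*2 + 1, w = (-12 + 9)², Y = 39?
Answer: 3/14 ≈ 0.21429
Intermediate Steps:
z(s, P) = 1 (z(s, P) = (4 - 5)² = (-1)² = 1)
w = 9 (w = (-3)² = 9)
W = 3 (W = 1*2 + 1 = 2 + 1 = 3)
w/(W + Y) = 9/(3 + 39) = 9/42 = (1/42)*9 = 3/14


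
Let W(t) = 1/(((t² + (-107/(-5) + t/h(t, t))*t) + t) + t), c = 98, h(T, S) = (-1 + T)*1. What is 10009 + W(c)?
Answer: 58233983943/5818162 ≈ 10009.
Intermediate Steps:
h(T, S) = -1 + T
W(t) = 1/(t² + 2*t + t*(107/5 + t/(-1 + t))) (W(t) = 1/(((t² + (-107/(-5) + t/(-1 + t))*t) + t) + t) = 1/(((t² + (-107*(-⅕) + t/(-1 + t))*t) + t) + t) = 1/(((t² + (107/5 + t/(-1 + t))*t) + t) + t) = 1/(((t² + t*(107/5 + t/(-1 + t))) + t) + t) = 1/((t + t² + t*(107/5 + t/(-1 + t))) + t) = 1/(t² + 2*t + t*(107/5 + t/(-1 + t))))
10009 + W(c) = 10009 + 5*(-1 + 98)/(98*(-117 + 5*98² + 117*98)) = 10009 + 5*(1/98)*97/(-117 + 5*9604 + 11466) = 10009 + 5*(1/98)*97/(-117 + 48020 + 11466) = 10009 + 5*(1/98)*97/59369 = 10009 + 5*(1/98)*(1/59369)*97 = 10009 + 485/5818162 = 58233983943/5818162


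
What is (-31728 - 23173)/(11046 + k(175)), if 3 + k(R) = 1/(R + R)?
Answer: -19215350/3865051 ≈ -4.9716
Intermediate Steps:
k(R) = -3 + 1/(2*R) (k(R) = -3 + 1/(R + R) = -3 + 1/(2*R))
(-31728 - 23173)/(11046 + k(175)) = (-31728 - 23173)/(11046 + (-3 + (½)/175)) = -54901/(11046 + (-3 + (½)*(1/175))) = -54901/(11046 + (-3 + 1/350)) = -54901/(11046 - 1049/350) = -54901/3865051/350 = -54901*350/3865051 = -19215350/3865051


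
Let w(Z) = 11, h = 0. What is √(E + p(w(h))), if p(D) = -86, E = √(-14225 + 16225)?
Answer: √(-86 + 20*√5) ≈ 6.4248*I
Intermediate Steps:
E = 20*√5 (E = √2000 = 20*√5 ≈ 44.721)
√(E + p(w(h))) = √(20*√5 - 86) = √(-86 + 20*√5)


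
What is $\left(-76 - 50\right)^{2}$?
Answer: $15876$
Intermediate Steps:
$\left(-76 - 50\right)^{2} = \left(-126\right)^{2} = 15876$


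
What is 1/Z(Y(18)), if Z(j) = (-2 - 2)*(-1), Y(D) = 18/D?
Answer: ¼ ≈ 0.25000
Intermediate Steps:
Z(j) = 4 (Z(j) = -4*(-1) = 4)
1/Z(Y(18)) = 1/4 = ¼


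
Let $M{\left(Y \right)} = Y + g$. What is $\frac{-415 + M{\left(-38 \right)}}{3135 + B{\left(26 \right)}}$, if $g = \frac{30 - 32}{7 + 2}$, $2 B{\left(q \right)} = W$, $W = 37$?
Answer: $- \frac{8158}{56763} \approx -0.14372$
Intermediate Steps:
$B{\left(q \right)} = \frac{37}{2}$ ($B{\left(q \right)} = \frac{1}{2} \cdot 37 = \frac{37}{2}$)
$g = - \frac{2}{9} \approx -0.22222$
$M{\left(Y \right)} = - \frac{2}{9} + Y$ ($M{\left(Y \right)} = Y - \frac{2}{9} = - \frac{2}{9} + Y$)
$\frac{-415 + M{\left(-38 \right)}}{3135 + B{\left(26 \right)}} = \frac{-415 - \frac{344}{9}}{3135 + \frac{37}{2}} = \frac{-415 - \frac{344}{9}}{\frac{6307}{2}} = \left(- \frac{4079}{9}\right) \frac{2}{6307} = - \frac{8158}{56763}$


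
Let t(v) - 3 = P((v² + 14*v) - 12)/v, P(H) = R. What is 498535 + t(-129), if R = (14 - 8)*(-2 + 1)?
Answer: 21437136/43 ≈ 4.9854e+5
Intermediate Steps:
R = -6 (R = 6*(-1) = -6)
P(H) = -6
t(v) = 3 - 6/v
498535 + t(-129) = 498535 + (3 - 6/(-129)) = 498535 + (3 - 6*(-1/129)) = 498535 + (3 + 2/43) = 498535 + 131/43 = 21437136/43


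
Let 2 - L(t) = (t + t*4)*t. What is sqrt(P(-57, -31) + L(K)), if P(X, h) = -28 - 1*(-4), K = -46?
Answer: 3*I*sqrt(1178) ≈ 102.97*I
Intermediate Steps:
P(X, h) = -24 (P(X, h) = -28 + 4 = -24)
L(t) = 2 - 5*t**2 (L(t) = 2 - (t + t*4)*t = 2 - (t + 4*t)*t = 2 - 5*t*t = 2 - 5*t**2)
sqrt(P(-57, -31) + L(K)) = sqrt(-24 + (2 - 5*(-46)**2)) = sqrt(-24 + (2 - 5*2116)) = sqrt(-24 + (2 - 10580)) = sqrt(-24 - 10578) = sqrt(-10602) = 3*I*sqrt(1178)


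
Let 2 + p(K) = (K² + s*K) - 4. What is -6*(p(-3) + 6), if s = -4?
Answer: -126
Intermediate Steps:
p(K) = -6 + K² - 4*K (p(K) = -2 + ((K² - 4*K) - 4) = -2 + (-4 + K² - 4*K) = -6 + K² - 4*K)
-6*(p(-3) + 6) = -6*((-6 + (-3)² - 4*(-3)) + 6) = -6*((-6 + 9 + 12) + 6) = -6*(15 + 6) = -6*21 = -126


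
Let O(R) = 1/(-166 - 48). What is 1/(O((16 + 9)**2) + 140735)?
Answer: 214/30117289 ≈ 7.1056e-6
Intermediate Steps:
O(R) = -1/214 (O(R) = 1/(-214) = -1/214)
1/(O((16 + 9)**2) + 140735) = 1/(-1/214 + 140735) = 1/(30117289/214) = 214/30117289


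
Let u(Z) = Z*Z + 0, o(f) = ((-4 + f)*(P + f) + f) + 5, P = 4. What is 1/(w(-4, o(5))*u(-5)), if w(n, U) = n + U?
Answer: 1/375 ≈ 0.0026667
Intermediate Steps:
o(f) = 5 + f + (-4 + f)*(4 + f) (o(f) = ((-4 + f)*(4 + f) + f) + 5 = (f + (-4 + f)*(4 + f)) + 5 = 5 + f + (-4 + f)*(4 + f))
u(Z) = Z² (u(Z) = Z² + 0 = Z²)
w(n, U) = U + n
1/(w(-4, o(5))*u(-5)) = 1/(((-11 + 5 + 5²) - 4)*(-5)²) = 1/(((-11 + 5 + 25) - 4)*25) = 1/((19 - 4)*25) = 1/(15*25) = 1/375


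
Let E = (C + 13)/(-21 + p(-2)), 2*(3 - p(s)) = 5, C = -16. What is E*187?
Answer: 1122/41 ≈ 27.366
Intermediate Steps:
p(s) = ½ (p(s) = 3 - ½*5 = 3 - 5/2 = ½)
E = 6/41 (E = (-16 + 13)/(-21 + ½) = -3/(-41/2) = -3*(-2/41) = 6/41 ≈ 0.14634)
E*187 = (6/41)*187 = 1122/41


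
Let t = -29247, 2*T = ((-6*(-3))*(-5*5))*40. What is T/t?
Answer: 3000/9749 ≈ 0.30772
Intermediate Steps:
T = -9000 (T = (((-6*(-3))*(-5*5))*40)/2 = ((18*(-25))*40)/2 = (-450*40)/2 = (1/2)*(-18000) = -9000)
T/t = -9000/(-29247) = -9000*(-1/29247) = 3000/9749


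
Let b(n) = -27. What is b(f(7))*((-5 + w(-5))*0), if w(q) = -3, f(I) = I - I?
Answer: 0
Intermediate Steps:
f(I) = 0
b(f(7))*((-5 + w(-5))*0) = -27*(-5 - 3)*0 = -(-216)*0 = -27*0 = 0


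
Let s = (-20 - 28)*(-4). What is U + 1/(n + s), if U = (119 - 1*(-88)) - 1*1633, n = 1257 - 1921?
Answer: -673073/472 ≈ -1426.0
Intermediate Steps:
n = -664
s = 192 (s = -48*(-4) = 192)
U = -1426 (U = (119 + 88) - 1633 = 207 - 1633 = -1426)
U + 1/(n + s) = -1426 + 1/(-664 + 192) = -1426 + 1/(-472) = -1426 - 1/472 = -673073/472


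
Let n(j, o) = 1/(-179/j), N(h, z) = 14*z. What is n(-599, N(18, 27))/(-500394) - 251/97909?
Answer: -22540849517/8769760630134 ≈ -0.0025703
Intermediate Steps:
n(j, o) = -j/179
n(-599, N(18, 27))/(-500394) - 251/97909 = -1/179*(-599)/(-500394) - 251/97909 = (599/179)*(-1/500394) - 251*1/97909 = -599/89570526 - 251/97909 = -22540849517/8769760630134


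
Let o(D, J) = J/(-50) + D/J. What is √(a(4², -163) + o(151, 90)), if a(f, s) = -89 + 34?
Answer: 11*I*√410/30 ≈ 7.4244*I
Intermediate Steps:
a(f, s) = -55
o(D, J) = -J/50 + D/J (o(D, J) = J*(-1/50) + D/J = -J/50 + D/J)
√(a(4², -163) + o(151, 90)) = √(-55 + (-1/50*90 + 151/90)) = √(-55 + (-9/5 + 151*(1/90))) = √(-55 + (-9/5 + 151/90)) = √(-55 - 11/90) = √(-4961/90) = 11*I*√410/30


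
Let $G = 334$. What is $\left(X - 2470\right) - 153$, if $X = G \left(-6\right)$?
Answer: $-4627$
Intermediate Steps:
$X = -2004$ ($X = 334 \left(-6\right) = -2004$)
$\left(X - 2470\right) - 153 = \left(-2004 - 2470\right) - 153 = -4474 - 153 = -4627$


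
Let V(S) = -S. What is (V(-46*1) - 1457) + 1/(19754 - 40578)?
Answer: -29382665/20824 ≈ -1411.0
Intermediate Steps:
(V(-46*1) - 1457) + 1/(19754 - 40578) = (-(-46) - 1457) + 1/(19754 - 40578) = (-1*(-46) - 1457) + 1/(-20824) = (46 - 1457) - 1/20824 = -1411 - 1/20824 = -29382665/20824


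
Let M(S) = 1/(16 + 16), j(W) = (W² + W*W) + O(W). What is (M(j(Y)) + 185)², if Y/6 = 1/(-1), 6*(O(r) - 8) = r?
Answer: 35058241/1024 ≈ 34237.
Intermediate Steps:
O(r) = 8 + r/6
Y = -6 (Y = 6/(-1) = 6*(-1) = -6)
j(W) = 8 + 2*W² + W/6 (j(W) = (W² + W*W) + (8 + W/6) = (W² + W²) + (8 + W/6) = 2*W² + (8 + W/6) = 8 + 2*W² + W/6)
M(S) = 1/32
(M(j(Y)) + 185)² = (1/32 + 185)² = (5921/32)² = 35058241/1024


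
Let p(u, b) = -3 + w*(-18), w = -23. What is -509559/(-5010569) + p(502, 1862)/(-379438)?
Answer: 191286703983/1901200280222 ≈ 0.10061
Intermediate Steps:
p(u, b) = 411 (p(u, b) = -3 - 23*(-18) = -3 + 414 = 411)
-509559/(-5010569) + p(502, 1862)/(-379438) = -509559/(-5010569) + 411/(-379438) = -509559*(-1/5010569) + 411*(-1/379438) = 509559/5010569 - 411/379438 = 191286703983/1901200280222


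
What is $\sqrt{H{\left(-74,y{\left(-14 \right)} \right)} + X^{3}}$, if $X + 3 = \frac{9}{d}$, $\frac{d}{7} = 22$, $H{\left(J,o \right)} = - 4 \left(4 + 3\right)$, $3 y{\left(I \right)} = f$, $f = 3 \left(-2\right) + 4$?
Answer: $\frac{i \sqrt{30064352626}}{23716} \approx 7.3111 i$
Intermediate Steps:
$f = -2$ ($f = -6 + 4 = -2$)
$y{\left(I \right)} = - \frac{2}{3}$ ($y{\left(I \right)} = \frac{1}{3} \left(-2\right) = - \frac{2}{3}$)
$H{\left(J,o \right)} = -28$ ($H{\left(J,o \right)} = \left(-4\right) 7 = -28$)
$d = 154$ ($d = 7 \cdot 22 = 154$)
$X = - \frac{453}{154}$ ($X = -3 + \frac{9}{154} = - \frac{453}{154} \approx -2.9416$)
$\sqrt{H{\left(-74,y{\left(-14 \right)} \right)} + X^{3}} = \sqrt{-28 + \left(- \frac{453}{154}\right)^{3}} = \sqrt{-28 - \frac{92959677}{3652264}} = \sqrt{- \frac{195223069}{3652264}} = \frac{i \sqrt{30064352626}}{23716}$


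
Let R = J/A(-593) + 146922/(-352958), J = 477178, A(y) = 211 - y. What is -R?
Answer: -42076416809/70944558 ≈ -593.09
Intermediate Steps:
R = 42076416809/70944558 (R = 477178/(211 - 1*(-593)) + 146922/(-352958) = 477178/(211 + 593) + 146922*(-1/352958) = 477178/804 - 73461/176479 = 477178*(1/804) - 73461/176479 = 238589/402 - 73461/176479 = 42076416809/70944558 ≈ 593.09)
-R = -1*42076416809/70944558 = -42076416809/70944558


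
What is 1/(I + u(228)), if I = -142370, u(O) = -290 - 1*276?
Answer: -1/142936 ≈ -6.9961e-6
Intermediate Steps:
u(O) = -566 (u(O) = -290 - 276 = -566)
1/(I + u(228)) = 1/(-142370 - 566) = 1/(-142936) = -1/142936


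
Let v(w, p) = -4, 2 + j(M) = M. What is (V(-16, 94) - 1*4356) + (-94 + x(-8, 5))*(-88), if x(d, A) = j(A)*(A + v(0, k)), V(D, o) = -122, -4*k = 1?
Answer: 3530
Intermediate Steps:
k = -¼ (k = -¼*1 = -¼ ≈ -0.25000)
j(M) = -2 + M
x(d, A) = (-4 + A)*(-2 + A) (x(d, A) = (-2 + A)*(A - 4) = (-2 + A)*(-4 + A) = (-4 + A)*(-2 + A))
(V(-16, 94) - 1*4356) + (-94 + x(-8, 5))*(-88) = (-122 - 1*4356) + (-94 + (-4 + 5)*(-2 + 5))*(-88) = (-122 - 4356) + (-94 + 1*3)*(-88) = -4478 + (-94 + 3)*(-88) = -4478 - 91*(-88) = -4478 + 8008 = 3530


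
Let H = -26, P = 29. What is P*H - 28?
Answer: -782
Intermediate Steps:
P*H - 28 = 29*(-26) - 28 = -754 - 28 = -782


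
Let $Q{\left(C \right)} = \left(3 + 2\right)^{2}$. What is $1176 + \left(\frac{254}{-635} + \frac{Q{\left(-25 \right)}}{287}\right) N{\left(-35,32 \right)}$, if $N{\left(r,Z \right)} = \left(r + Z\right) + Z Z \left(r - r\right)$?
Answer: $\frac{1688907}{1435} \approx 1176.9$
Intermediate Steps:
$Q{\left(C \right)} = 25$ ($Q{\left(C \right)} = 5^{2} = 25$)
$N{\left(r,Z \right)} = Z + r$ ($N{\left(r,Z \right)} = \left(Z + r\right) + Z^{2} \cdot 0 = \left(Z + r\right) + 0 = Z + r$)
$1176 + \left(\frac{254}{-635} + \frac{Q{\left(-25 \right)}}{287}\right) N{\left(-35,32 \right)} = 1176 + \left(\frac{254}{-635} + \frac{25}{287}\right) \left(32 - 35\right) = 1176 + \left(254 \left(- \frac{1}{635}\right) + 25 \cdot \frac{1}{287}\right) \left(-3\right) = 1176 + \left(- \frac{2}{5} + \frac{25}{287}\right) \left(-3\right) = 1176 - - \frac{1347}{1435} = 1176 + \frac{1347}{1435} = \frac{1688907}{1435}$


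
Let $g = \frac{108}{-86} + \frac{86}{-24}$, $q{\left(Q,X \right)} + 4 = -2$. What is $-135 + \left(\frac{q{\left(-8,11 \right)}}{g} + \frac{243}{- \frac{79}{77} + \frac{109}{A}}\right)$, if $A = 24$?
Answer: $- \frac{1048678695}{16223009} \approx -64.641$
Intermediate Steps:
$q{\left(Q,X \right)} = -6$ ($q{\left(Q,X \right)} = -4 - 2 = -6$)
$g = - \frac{2497}{516}$ ($g = 108 \left(- \frac{1}{86}\right) + 86 \left(- \frac{1}{24}\right) = - \frac{54}{43} - \frac{43}{12} = - \frac{2497}{516} \approx -4.8391$)
$-135 + \left(\frac{q{\left(-8,11 \right)}}{g} + \frac{243}{- \frac{79}{77} + \frac{109}{A}}\right) = -135 - \left(- \frac{3096}{2497} - \frac{243}{- \frac{79}{77} + \frac{109}{24}}\right) = -135 - \left(- \frac{3096}{2497} - \frac{243}{\left(-79\right) \frac{1}{77} + 109 \cdot \frac{1}{24}}\right) = -135 + \left(\frac{3096}{2497} + \frac{243}{- \frac{79}{77} + \frac{109}{24}}\right) = -135 + \left(\frac{3096}{2497} + \frac{243}{\frac{6497}{1848}}\right) = -135 + \left(\frac{3096}{2497} + 243 \cdot \frac{1848}{6497}\right) = -135 + \left(\frac{3096}{2497} + \frac{449064}{6497}\right) = -135 + \frac{1141427520}{16223009} = - \frac{1048678695}{16223009}$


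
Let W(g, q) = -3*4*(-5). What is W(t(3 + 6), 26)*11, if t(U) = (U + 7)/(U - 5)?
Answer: 660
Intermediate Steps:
t(U) = (7 + U)/(-5 + U)
W(g, q) = 60 (W(g, q) = -12*(-5) = 60)
W(t(3 + 6), 26)*11 = 60*11 = 660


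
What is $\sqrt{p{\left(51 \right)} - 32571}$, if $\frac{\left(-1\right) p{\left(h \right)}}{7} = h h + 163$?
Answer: $i \sqrt{51919} \approx 227.86 i$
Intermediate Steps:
$p{\left(h \right)} = -1141 - 7 h^{2}$ ($p{\left(h \right)} = - 7 \left(h h + 163\right) = - 7 \left(h^{2} + 163\right) = - 7 \left(163 + h^{2}\right) = -1141 - 7 h^{2}$)
$\sqrt{p{\left(51 \right)} - 32571} = \sqrt{\left(-1141 - 7 \cdot 51^{2}\right) - 32571} = \sqrt{\left(-1141 - 18207\right) - 32571} = \sqrt{-19348 - 32571} = \sqrt{-51919} = i \sqrt{51919}$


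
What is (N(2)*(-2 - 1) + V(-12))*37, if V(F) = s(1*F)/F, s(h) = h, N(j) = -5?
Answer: 592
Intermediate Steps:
V(F) = 1 (V(F) = (1*F)/F = F/F = 1)
(N(2)*(-2 - 1) + V(-12))*37 = (-5*(-2 - 1) + 1)*37 = (-5*(-3) + 1)*37 = (15 + 1)*37 = 16*37 = 592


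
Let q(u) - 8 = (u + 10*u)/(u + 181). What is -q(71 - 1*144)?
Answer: -61/108 ≈ -0.56481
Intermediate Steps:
q(u) = 8 + 11*u/(181 + u) (q(u) = 8 + (u + 10*u)/(u + 181) = 8 + (11*u)/(181 + u) = 8 + 11*u/(181 + u))
-q(71 - 1*144) = -(1448 + 19*(71 - 1*144))/(181 + (71 - 1*144)) = -(1448 + 19*(71 - 144))/(181 + (71 - 144)) = -(1448 + 19*(-73))/(181 - 73) = -(1448 - 1387)/108 = -61/108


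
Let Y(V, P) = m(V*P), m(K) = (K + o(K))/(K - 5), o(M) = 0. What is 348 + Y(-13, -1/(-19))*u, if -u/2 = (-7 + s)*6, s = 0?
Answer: 3223/9 ≈ 358.11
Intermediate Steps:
u = 84 (u = -2*(-7 + 0)*6 = -(-14)*6 = -2*(-42) = 84)
m(K) = K/(-5 + K) (m(K) = (K + 0)/(K - 5) = K/(-5 + K))
Y(V, P) = P*V/(-5 + P*V) (Y(V, P) = (V*P)/(-5 + V*P) = (P*V)/(-5 + P*V) = P*V/(-5 + P*V))
348 + Y(-13, -1/(-19))*u = 348 + (-1/(-19)*(-13)/(-5 - 1/(-19)*(-13)))*84 = 348 + (-1*(-1/19)*(-13)/(-5 - 1*(-1/19)*(-13)))*84 = 348 + ((1/19)*(-13)/(-5 + (1/19)*(-13)))*84 = 348 + ((1/19)*(-13)/(-5 - 13/19))*84 = 348 + ((1/19)*(-13)/(-108/19))*84 = 348 + ((1/19)*(-13)*(-19/108))*84 = 348 + (13/108)*84 = 348 + 91/9 = 3223/9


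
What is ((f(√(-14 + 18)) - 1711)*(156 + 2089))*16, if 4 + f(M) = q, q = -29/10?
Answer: -61706968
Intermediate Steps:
q = -29/10 (q = -29*⅒ = -29/10 ≈ -2.9000)
f(M) = -69/10 (f(M) = -4 - 29/10 = -69/10)
((f(√(-14 + 18)) - 1711)*(156 + 2089))*16 = ((-69/10 - 1711)*(156 + 2089))*16 = -17179/10*2245*16 = -7713371/2*16 = -61706968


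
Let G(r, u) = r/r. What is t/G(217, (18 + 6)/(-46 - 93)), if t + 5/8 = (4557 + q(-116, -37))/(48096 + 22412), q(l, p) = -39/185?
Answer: -14618963/26087960 ≈ -0.56037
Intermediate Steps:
G(r, u) = 1
q(l, p) = -39/185 (q(l, p) = -39*1/185 = -39/185)
t = -14618963/26087960 (t = -5/8 + (4557 - 39/185)/(48096 + 22412) = -5/8 + (843006/185)/70508 = -5/8 + (843006/185)*(1/70508) = -5/8 + 421503/6521990 = -14618963/26087960 ≈ -0.56037)
t/G(217, (18 + 6)/(-46 - 93)) = -14618963/26087960/1 = -14618963/26087960*1 = -14618963/26087960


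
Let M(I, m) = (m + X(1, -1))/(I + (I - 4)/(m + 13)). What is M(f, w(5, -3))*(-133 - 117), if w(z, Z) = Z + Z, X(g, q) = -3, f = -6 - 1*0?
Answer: -7875/26 ≈ -302.88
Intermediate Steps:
f = -6 (f = -6 + 0 = -6)
w(z, Z) = 2*Z
M(I, m) = (-3 + m)/(I + (-4 + I)/(13 + m)) (M(I, m) = (m - 3)/(I + (I - 4)/(m + 13)) = (-3 + m)/(I + (-4 + I)/(13 + m)))
M(f, w(5, -3))*(-133 - 117) = ((-39 + (2*(-3))² + 10*(2*(-3)))/(-4 + 14*(-6) - 12*(-3)))*(-133 - 117) = ((-39 + (-6)² + 10*(-6))/(-4 - 84 - 6*(-6)))*(-250) = ((-39 + 36 - 60)/(-4 - 84 + 36))*(-250) = (-63/(-52))*(-250) = -1/52*(-63)*(-250) = (63/52)*(-250) = -7875/26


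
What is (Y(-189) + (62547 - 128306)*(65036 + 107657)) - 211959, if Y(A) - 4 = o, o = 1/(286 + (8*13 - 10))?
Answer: -4315405757959/380 ≈ -1.1356e+10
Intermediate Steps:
o = 1/380 (o = 1/(286 + (104 - 10)) = 1/(286 + 94) = 1/380 ≈ 0.0026316)
Y(A) = 1521/380 (Y(A) = 4 + 1/380 = 1521/380)
(Y(-189) + (62547 - 128306)*(65036 + 107657)) - 211959 = (1521/380 + (62547 - 128306)*(65036 + 107657)) - 211959 = (1521/380 - 65759*172693) - 211959 = (1521/380 - 11356118987) - 211959 = -4315325213539/380 - 211959 = -4315405757959/380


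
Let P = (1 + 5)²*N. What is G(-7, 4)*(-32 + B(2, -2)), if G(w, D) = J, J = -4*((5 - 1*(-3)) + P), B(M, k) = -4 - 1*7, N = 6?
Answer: 38528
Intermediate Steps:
B(M, k) = -11 (B(M, k) = -4 - 7 = -11)
P = 216 (P = (1 + 5)²*6 = 6²*6 = 36*6 = 216)
J = -896 (J = -4*((5 - 1*(-3)) + 216) = -4*((5 + 3) + 216) = -4*(8 + 216) = -4*224 = -896)
G(w, D) = -896
G(-7, 4)*(-32 + B(2, -2)) = -896*(-32 - 11) = -896*(-43) = 38528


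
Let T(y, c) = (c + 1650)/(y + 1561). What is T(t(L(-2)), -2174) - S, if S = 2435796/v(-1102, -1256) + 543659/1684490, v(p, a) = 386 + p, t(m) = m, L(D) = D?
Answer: 1598863380626351/470075463890 ≈ 3401.3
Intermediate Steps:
T(y, c) = (1650 + c)/(1561 + y)
S = -1025671186049/301523710 (S = 2435796/(386 - 1102) + 543659/1684490 = 2435796/(-716) + 543659*(1/1684490) = 2435796*(-1/716) + 543659/1684490 = -608949/179 + 543659/1684490 = -1025671186049/301523710 ≈ -3401.6)
T(t(L(-2)), -2174) - S = (1650 - 2174)/(1561 - 2) - 1*(-1025671186049/301523710) = -524/1559 + 1025671186049/301523710 = 1598863380626351/470075463890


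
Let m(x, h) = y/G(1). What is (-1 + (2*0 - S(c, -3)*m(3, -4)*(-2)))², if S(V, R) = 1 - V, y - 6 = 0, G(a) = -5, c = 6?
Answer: 121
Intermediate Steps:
y = 6 (y = 6 + 0 = 6)
m(x, h) = -6/5 (m(x, h) = 6/(-5) = 6*(-⅕) = -6/5)
(-1 + (2*0 - S(c, -3)*m(3, -4)*(-2)))² = (-1 + (2*0 - (1 - 1*6)*(-6/5)*(-2)))² = (-1 + (0 - (1 - 6)*(-6/5)*(-2)))² = (-1 + (0 - (-5*(-6/5))*(-2)))² = (-1 + (0 - 6*(-2)))² = (-1 + (0 - 1*(-12)))² = (-1 + (0 + 12))² = (-1 + 12)² = 11² = 121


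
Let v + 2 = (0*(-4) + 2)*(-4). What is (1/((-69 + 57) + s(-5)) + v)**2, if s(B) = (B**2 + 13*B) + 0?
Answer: 271441/2704 ≈ 100.39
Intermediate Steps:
v = -10 (v = -2 + (0*(-4) + 2)*(-4) = -2 + (0 + 2)*(-4) = -2 + 2*(-4) = -2 - 8 = -10)
s(B) = B**2 + 13*B
(1/((-69 + 57) + s(-5)) + v)**2 = (1/((-69 + 57) - 5*(13 - 5)) - 10)**2 = (1/(-12 - 5*8) - 10)**2 = (1/(-12 - 40) - 10)**2 = (1/(-52) - 10)**2 = (-1/52 - 10)**2 = (-521/52)**2 = 271441/2704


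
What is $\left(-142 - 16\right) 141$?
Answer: $-22278$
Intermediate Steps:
$\left(-142 - 16\right) 141 = \left(-158\right) 141 = -22278$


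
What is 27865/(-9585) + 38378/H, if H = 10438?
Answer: 7699826/10004823 ≈ 0.76961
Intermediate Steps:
27865/(-9585) + 38378/H = 27865/(-9585) + 38378/10438 = 27865*(-1/9585) + 38378*(1/10438) = -5573/1917 + 19189/5219 = 7699826/10004823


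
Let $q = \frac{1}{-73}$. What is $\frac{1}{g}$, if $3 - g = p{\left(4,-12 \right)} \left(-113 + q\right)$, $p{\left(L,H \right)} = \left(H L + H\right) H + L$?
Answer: $\frac{73}{5973219} \approx 1.2221 \cdot 10^{-5}$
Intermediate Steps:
$p{\left(L,H \right)} = L + H \left(H + H L\right)$ ($p{\left(L,H \right)} = \left(H + H L\right) H + L = H \left(H + H L\right) + L = L + H \left(H + H L\right)$)
$q = - \frac{1}{73} \approx -0.013699$
$g = \frac{5973219}{73}$ ($g = 3 - \left(4 + \left(-12\right)^{2} + 4 \left(-12\right)^{2}\right) \left(-113 - \frac{1}{73}\right) = 3 - \left(4 + 144 + 4 \cdot 144\right) \left(- \frac{8250}{73}\right) = 3 - \left(4 + 144 + 576\right) \left(- \frac{8250}{73}\right) = 3 - 724 \left(- \frac{8250}{73}\right) = 3 - - \frac{5973000}{73} = 3 + \frac{5973000}{73} = \frac{5973219}{73} \approx 81825.0$)
$\frac{1}{g} = \frac{1}{\frac{5973219}{73}} = \frac{73}{5973219}$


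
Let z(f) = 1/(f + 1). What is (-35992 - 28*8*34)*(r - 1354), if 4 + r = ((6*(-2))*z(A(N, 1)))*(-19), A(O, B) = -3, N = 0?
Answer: 64190976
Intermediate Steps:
z(f) = 1/(1 + f)
r = -118 (r = -4 + ((6*(-2))/(1 - 3))*(-19) = -4 - 12/(-2)*(-19) = -4 - 12*(-½)*(-19) = -4 + 6*(-19) = -4 - 114 = -118)
(-35992 - 28*8*34)*(r - 1354) = (-35992 - 28*8*34)*(-118 - 1354) = (-35992 - 224*34)*(-1472) = (-35992 - 7616)*(-1472) = -43608*(-1472) = 64190976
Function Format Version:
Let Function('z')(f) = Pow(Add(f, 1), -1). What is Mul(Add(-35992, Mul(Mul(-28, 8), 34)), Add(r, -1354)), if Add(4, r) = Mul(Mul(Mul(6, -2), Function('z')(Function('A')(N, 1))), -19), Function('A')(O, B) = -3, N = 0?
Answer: 64190976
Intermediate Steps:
Function('z')(f) = Pow(Add(1, f), -1)
r = -118 (r = Add(-4, Mul(Mul(Mul(6, -2), Pow(Add(1, -3), -1)), -19)) = Add(-4, Mul(Mul(-12, Pow(-2, -1)), -19)) = Add(-4, Mul(Mul(-12, Rational(-1, 2)), -19)) = Add(-4, Mul(6, -19)) = Add(-4, -114) = -118)
Mul(Add(-35992, Mul(Mul(-28, 8), 34)), Add(r, -1354)) = Mul(Add(-35992, Mul(Mul(-28, 8), 34)), Add(-118, -1354)) = Mul(Add(-35992, Mul(-224, 34)), -1472) = Mul(Add(-35992, -7616), -1472) = Mul(-43608, -1472) = 64190976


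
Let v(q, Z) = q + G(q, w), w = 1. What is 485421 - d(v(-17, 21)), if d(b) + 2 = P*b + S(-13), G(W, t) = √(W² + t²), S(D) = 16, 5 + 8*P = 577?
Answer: 973245/2 - 143*√290/2 ≈ 4.8541e+5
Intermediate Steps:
P = 143/2 (P = -5/8 + (⅛)*577 = -5/8 + 577/8 = 143/2 ≈ 71.500)
v(q, Z) = q + √(1 + q²) (v(q, Z) = q + √(q² + 1²) = q + √(q² + 1) = q + √(1 + q²))
d(b) = 14 + 143*b/2 (d(b) = -2 + (143*b/2 + 16) = -2 + (16 + 143*b/2) = 14 + 143*b/2)
485421 - d(v(-17, 21)) = 485421 - (14 + 143*(-17 + √(1 + (-17)²))/2) = 485421 - (14 + 143*(-17 + √(1 + 289))/2) = 485421 - (14 + 143*(-17 + √290)/2) = 485421 - (14 + (-2431/2 + 143*√290/2)) = 485421 - (-2403/2 + 143*√290/2) = 485421 + (2403/2 - 143*√290/2) = 973245/2 - 143*√290/2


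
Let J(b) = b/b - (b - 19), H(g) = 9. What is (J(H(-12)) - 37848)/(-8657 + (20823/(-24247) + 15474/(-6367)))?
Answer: 5841300616213/1336981056512 ≈ 4.3690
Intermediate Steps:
J(b) = 20 - b (J(b) = 1 - (-19 + b) = 1 + (19 - b) = 20 - b)
(J(H(-12)) - 37848)/(-8657 + (20823/(-24247) + 15474/(-6367))) = ((20 - 1*9) - 37848)/(-8657 + (20823/(-24247) + 15474/(-6367))) = ((20 - 9) - 37848)/(-8657 + (20823*(-1/24247) + 15474*(-1/6367))) = (11 - 37848)/(-8657 + (-20823/24247 - 15474/6367)) = -37837/(-8657 - 507778119/154380649) = -37837/(-1336981056512/154380649) = -37837*(-154380649/1336981056512) = 5841300616213/1336981056512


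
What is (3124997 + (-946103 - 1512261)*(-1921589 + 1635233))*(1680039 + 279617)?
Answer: 1379539831078896136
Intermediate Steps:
(3124997 + (-946103 - 1512261)*(-1921589 + 1635233))*(1680039 + 279617) = (3124997 - 2458364*(-286356))*1959656 = (3124997 + 703967281584)*1959656 = 703970406581*1959656 = 1379539831078896136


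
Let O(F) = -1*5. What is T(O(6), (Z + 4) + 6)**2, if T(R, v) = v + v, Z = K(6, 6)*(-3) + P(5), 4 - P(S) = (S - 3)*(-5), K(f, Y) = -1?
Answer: 2916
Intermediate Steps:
P(S) = -11 + 5*S (P(S) = 4 - (S - 3)*(-5) = 4 - (-3 + S)*(-5) = 4 - (15 - 5*S) = 4 + (-15 + 5*S) = -11 + 5*S)
O(F) = -5
Z = 17 (Z = -1*(-3) + (-11 + 5*5) = 3 + (-11 + 25) = 3 + 14 = 17)
T(R, v) = 2*v
T(O(6), (Z + 4) + 6)**2 = (2*((17 + 4) + 6))**2 = (2*(21 + 6))**2 = (2*27)**2 = 54**2 = 2916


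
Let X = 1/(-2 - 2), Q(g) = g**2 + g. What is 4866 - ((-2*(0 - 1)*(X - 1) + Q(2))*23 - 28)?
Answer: 9627/2 ≈ 4813.5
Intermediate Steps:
Q(g) = g + g**2
X = -1/4 (X = 1/(-4) = -1/4 ≈ -0.25000)
4866 - ((-2*(0 - 1)*(X - 1) + Q(2))*23 - 28) = 4866 - ((-2*(0 - 1)*(-1/4 - 1) + 2*(1 + 2))*23 - 28) = 4866 - ((-(-2)*(-5)/4 + 2*3)*23 - 28) = 4866 - ((-2*5/4 + 6)*23 - 28) = 4866 - ((-5/2 + 6)*23 - 28) = 4866 - ((7/2)*23 - 28) = 4866 - (161/2 - 28) = 4866 - 1*105/2 = 4866 - 105/2 = 9627/2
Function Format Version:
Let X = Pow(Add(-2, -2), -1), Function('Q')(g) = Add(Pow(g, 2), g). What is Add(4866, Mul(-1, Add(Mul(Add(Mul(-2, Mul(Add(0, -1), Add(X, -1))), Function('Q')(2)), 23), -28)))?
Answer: Rational(9627, 2) ≈ 4813.5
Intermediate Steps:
Function('Q')(g) = Add(g, Pow(g, 2))
X = Rational(-1, 4) (X = Pow(-4, -1) = Rational(-1, 4) ≈ -0.25000)
Add(4866, Mul(-1, Add(Mul(Add(Mul(-2, Mul(Add(0, -1), Add(X, -1))), Function('Q')(2)), 23), -28))) = Add(4866, Mul(-1, Add(Mul(Add(Mul(-2, Mul(Add(0, -1), Add(Rational(-1, 4), -1))), Mul(2, Add(1, 2))), 23), -28))) = Add(4866, Mul(-1, Add(Mul(Add(Mul(-2, Mul(-1, Rational(-5, 4))), Mul(2, 3)), 23), -28))) = Add(4866, Mul(-1, Add(Mul(Add(Mul(-2, Rational(5, 4)), 6), 23), -28))) = Add(4866, Mul(-1, Add(Mul(Add(Rational(-5, 2), 6), 23), -28))) = Add(4866, Mul(-1, Add(Mul(Rational(7, 2), 23), -28))) = Add(4866, Mul(-1, Add(Rational(161, 2), -28))) = Add(4866, Mul(-1, Rational(105, 2))) = Add(4866, Rational(-105, 2)) = Rational(9627, 2)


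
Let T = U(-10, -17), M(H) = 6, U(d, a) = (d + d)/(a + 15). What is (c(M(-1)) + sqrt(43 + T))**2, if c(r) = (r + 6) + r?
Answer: (18 + sqrt(53))**2 ≈ 639.08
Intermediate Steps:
U(d, a) = 2*d/(15 + a) (U(d, a) = (2*d)/(15 + a) = 2*d/(15 + a))
T = 10 (T = 2*(-10)/(15 - 17) = 2*(-10)/(-2) = 2*(-10)*(-1/2) = 10)
c(r) = 6 + 2*r (c(r) = (6 + r) + r = 6 + 2*r)
(c(M(-1)) + sqrt(43 + T))**2 = ((6 + 2*6) + sqrt(43 + 10))**2 = ((6 + 12) + sqrt(53))**2 = (18 + sqrt(53))**2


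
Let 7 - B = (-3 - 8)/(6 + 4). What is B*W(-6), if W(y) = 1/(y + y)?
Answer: -27/40 ≈ -0.67500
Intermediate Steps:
W(y) = 1/(2*y)
B = 81/10 (B = 7 - (-3 - 8)/(6 + 4) = 7 - (-11)/10 = 7 - 1*(-11/10) = 7 + 11/10 = 81/10 ≈ 8.1000)
B*W(-6) = 81*((1/2)/(-6))/10 = 81*((1/2)*(-1/6))/10 = (81/10)*(-1/12) = -27/40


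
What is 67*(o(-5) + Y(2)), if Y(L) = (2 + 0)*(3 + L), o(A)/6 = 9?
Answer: 4288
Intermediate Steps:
o(A) = 54 (o(A) = 6*9 = 54)
Y(L) = 6 + 2*L (Y(L) = 2*(3 + L) = 6 + 2*L)
67*(o(-5) + Y(2)) = 67*(54 + (6 + 2*2)) = 67*(54 + (6 + 4)) = 67*(54 + 10) = 67*64 = 4288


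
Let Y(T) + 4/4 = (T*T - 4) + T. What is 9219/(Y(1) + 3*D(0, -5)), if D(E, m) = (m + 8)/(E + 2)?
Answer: 6146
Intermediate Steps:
D(E, m) = (8 + m)/(2 + E)
Y(T) = -5 + T + T² (Y(T) = -1 + ((T*T - 4) + T) = -1 + ((T² - 4) + T) = -1 + ((-4 + T²) + T) = -1 + (-4 + T + T²) = -5 + T + T²)
9219/(Y(1) + 3*D(0, -5)) = 9219/((-5 + 1 + 1²) + 3*((8 - 5)/(2 + 0))) = 9219/((-5 + 1 + 1) + 3*(3/2)) = 9219/(-3 + 3*((½)*3)) = 9219/(-3 + 3*(3/2)) = 9219/(-3 + 9/2) = 9219/(3/2) = 9219*(⅔) = 6146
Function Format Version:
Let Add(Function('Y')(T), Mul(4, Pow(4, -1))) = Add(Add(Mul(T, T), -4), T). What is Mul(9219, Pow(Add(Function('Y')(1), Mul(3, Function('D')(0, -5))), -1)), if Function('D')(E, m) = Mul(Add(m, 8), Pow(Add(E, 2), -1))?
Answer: 6146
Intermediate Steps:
Function('D')(E, m) = Mul(Pow(Add(2, E), -1), Add(8, m)) (Function('D')(E, m) = Mul(Add(8, m), Pow(Add(2, E), -1)) = Mul(Pow(Add(2, E), -1), Add(8, m)))
Function('Y')(T) = Add(-5, T, Pow(T, 2)) (Function('Y')(T) = Add(-1, Add(Add(Mul(T, T), -4), T)) = Add(-1, Add(Add(Pow(T, 2), -4), T)) = Add(-1, Add(Add(-4, Pow(T, 2)), T)) = Add(-1, Add(-4, T, Pow(T, 2))) = Add(-5, T, Pow(T, 2)))
Mul(9219, Pow(Add(Function('Y')(1), Mul(3, Function('D')(0, -5))), -1)) = Mul(9219, Pow(Add(Add(-5, 1, Pow(1, 2)), Mul(3, Mul(Pow(Add(2, 0), -1), Add(8, -5)))), -1)) = Mul(9219, Pow(Add(Add(-5, 1, 1), Mul(3, Mul(Pow(2, -1), 3))), -1)) = Mul(9219, Pow(Add(-3, Mul(3, Mul(Rational(1, 2), 3))), -1)) = Mul(9219, Pow(Add(-3, Mul(3, Rational(3, 2))), -1)) = Mul(9219, Pow(Add(-3, Rational(9, 2)), -1)) = Mul(9219, Pow(Rational(3, 2), -1)) = Mul(9219, Rational(2, 3)) = 6146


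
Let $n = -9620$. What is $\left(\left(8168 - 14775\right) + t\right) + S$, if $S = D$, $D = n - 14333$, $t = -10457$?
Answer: $-41017$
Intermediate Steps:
$D = -23953$ ($D = -9620 - 14333 = -23953$)
$S = -23953$
$\left(\left(8168 - 14775\right) + t\right) + S = \left(\left(8168 - 14775\right) - 10457\right) - 23953 = \left(-6607 - 10457\right) - 23953 = -17064 - 23953 = -41017$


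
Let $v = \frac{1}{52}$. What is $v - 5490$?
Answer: $- \frac{285479}{52} \approx -5490.0$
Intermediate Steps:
$v = \frac{1}{52} \approx 0.019231$
$v - 5490 = \frac{1}{52} - 5490 = - \frac{285479}{52}$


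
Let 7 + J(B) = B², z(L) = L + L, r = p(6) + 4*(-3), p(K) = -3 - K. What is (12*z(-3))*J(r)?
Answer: -31248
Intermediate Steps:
r = -21 (r = (-3 - 1*6) + 4*(-3) = (-3 - 6) - 12 = -9 - 12 = -21)
z(L) = 2*L
J(B) = -7 + B²
(12*z(-3))*J(r) = (12*(2*(-3)))*(-7 + (-21)²) = (12*(-6))*(-7 + 441) = -72*434 = -31248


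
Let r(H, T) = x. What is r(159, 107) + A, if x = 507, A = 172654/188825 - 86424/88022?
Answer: 4212800346319/8310377075 ≈ 506.93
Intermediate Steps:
A = -560830706/8310377075 (A = 172654*(1/188825) - 86424*1/88022 = 172654/188825 - 43212/44011 = -560830706/8310377075 ≈ -0.067486)
r(H, T) = 507
r(159, 107) + A = 507 - 560830706/8310377075 = 4212800346319/8310377075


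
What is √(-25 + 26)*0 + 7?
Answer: 7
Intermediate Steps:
√(-25 + 26)*0 + 7 = √1*0 + 7 = 1*0 + 7 = 0 + 7 = 7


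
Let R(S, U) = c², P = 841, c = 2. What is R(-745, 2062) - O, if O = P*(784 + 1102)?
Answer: -1586122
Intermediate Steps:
R(S, U) = 4 (R(S, U) = 2² = 4)
O = 1586126 (O = 841*(784 + 1102) = 841*1886 = 1586126)
R(-745, 2062) - O = 4 - 1*1586126 = 4 - 1586126 = -1586122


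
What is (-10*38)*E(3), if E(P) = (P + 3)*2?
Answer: -4560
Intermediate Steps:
E(P) = 6 + 2*P (E(P) = (3 + P)*2 = 6 + 2*P)
(-10*38)*E(3) = (-10*38)*(6 + 2*3) = -380*(6 + 6) = -380*12 = -4560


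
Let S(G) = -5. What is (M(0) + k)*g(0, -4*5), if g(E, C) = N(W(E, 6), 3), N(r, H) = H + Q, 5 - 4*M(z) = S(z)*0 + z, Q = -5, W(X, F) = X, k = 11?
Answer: -49/2 ≈ -24.500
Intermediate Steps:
M(z) = 5/4 - z/4 (M(z) = 5/4 - (-5*0 + z)/4 = 5/4 - (0 + z)/4 = 5/4 - z/4)
N(r, H) = -5 + H (N(r, H) = H - 5 = -5 + H)
g(E, C) = -2 (g(E, C) = -5 + 3 = -2)
(M(0) + k)*g(0, -4*5) = ((5/4 - ¼*0) + 11)*(-2) = ((5/4 + 0) + 11)*(-2) = (5/4 + 11)*(-2) = (49/4)*(-2) = -49/2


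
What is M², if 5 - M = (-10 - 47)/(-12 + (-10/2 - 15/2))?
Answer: 17161/2401 ≈ 7.1474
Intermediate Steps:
M = 131/49 (M = 5 - (-10 - 47)/(-12 + (-10/2 - 15/2)) = 5 - (-57)/(-12 + (-10*½ - 15*½)) = 5 - (-57)/(-12 + (-5 - 15/2)) = 5 - (-57)/(-12 - 25/2) = 5 - (-57)/(-49/2) = 5 - (-57)*(-2)/49 = 5 - 1*114/49 = 5 - 114/49 = 131/49 ≈ 2.6735)
M² = (131/49)² = 17161/2401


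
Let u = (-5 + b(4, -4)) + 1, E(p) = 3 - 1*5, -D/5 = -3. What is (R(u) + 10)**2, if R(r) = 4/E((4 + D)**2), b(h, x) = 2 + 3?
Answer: 64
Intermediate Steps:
D = 15 (D = -5*(-3) = 15)
b(h, x) = 5
E(p) = -2 (E(p) = 3 - 5 = -2)
u = 1 (u = (-5 + 5) + 1 = 0 + 1 = 1)
R(r) = -2 (R(r) = 4/(-2) = 4*(-1/2) = -2)
(R(u) + 10)**2 = (-2 + 10)**2 = 8**2 = 64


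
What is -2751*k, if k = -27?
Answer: 74277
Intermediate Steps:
-2751*k = -2751*(-27) = 74277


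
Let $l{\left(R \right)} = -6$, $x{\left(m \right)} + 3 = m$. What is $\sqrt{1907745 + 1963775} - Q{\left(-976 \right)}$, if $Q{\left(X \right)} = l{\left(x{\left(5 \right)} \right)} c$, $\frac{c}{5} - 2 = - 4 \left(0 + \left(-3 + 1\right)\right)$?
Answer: $300 + 4 \sqrt{241970} \approx 2267.6$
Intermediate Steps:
$x{\left(m \right)} = -3 + m$
$c = 50$ ($c = 10 + 5 \left(- 4 \left(0 + \left(-3 + 1\right)\right)\right) = 10 + 5 \left(- 4 \left(0 - 2\right)\right) = 10 + 5 \left(\left(-4\right) \left(-2\right)\right) = 10 + 5 \cdot 8 = 10 + 40 = 50$)
$Q{\left(X \right)} = -300$ ($Q{\left(X \right)} = \left(-6\right) 50 = -300$)
$\sqrt{1907745 + 1963775} - Q{\left(-976 \right)} = \sqrt{1907745 + 1963775} - -300 = \sqrt{3871520} + 300 = 4 \sqrt{241970} + 300 = 300 + 4 \sqrt{241970}$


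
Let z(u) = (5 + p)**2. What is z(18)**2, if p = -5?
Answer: 0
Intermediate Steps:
z(u) = 0 (z(u) = (5 - 5)**2 = 0**2 = 0)
z(18)**2 = 0**2 = 0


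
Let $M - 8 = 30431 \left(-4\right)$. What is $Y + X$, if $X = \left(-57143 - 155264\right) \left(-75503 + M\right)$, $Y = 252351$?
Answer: $41890948484$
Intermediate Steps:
$M = -121716$ ($M = 8 + 30431 \left(-4\right) = 8 - 121724 = -121716$)
$X = 41890696133$ ($X = \left(-57143 - 155264\right) \left(-75503 - 121716\right) = \left(-212407\right) \left(-197219\right) = 41890696133$)
$Y + X = 252351 + 41890696133 = 41890948484$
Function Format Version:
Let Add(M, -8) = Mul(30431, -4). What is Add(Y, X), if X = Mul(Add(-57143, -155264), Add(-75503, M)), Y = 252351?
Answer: 41890948484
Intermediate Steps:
M = -121716 (M = Add(8, Mul(30431, -4)) = Add(8, -121724) = -121716)
X = 41890696133 (X = Mul(Add(-57143, -155264), Add(-75503, -121716)) = Mul(-212407, -197219) = 41890696133)
Add(Y, X) = Add(252351, 41890696133) = 41890948484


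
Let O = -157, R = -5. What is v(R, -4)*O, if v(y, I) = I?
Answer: 628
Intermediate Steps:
v(R, -4)*O = -4*(-157) = 628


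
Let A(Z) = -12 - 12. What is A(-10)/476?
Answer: -6/119 ≈ -0.050420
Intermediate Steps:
A(Z) = -24
A(-10)/476 = -24/476 = -24*1/476 = -6/119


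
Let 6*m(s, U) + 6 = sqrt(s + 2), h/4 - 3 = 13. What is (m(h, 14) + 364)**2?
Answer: (2178 + sqrt(66))**2/36 ≈ 1.3275e+5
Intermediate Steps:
h = 64 (h = 12 + 4*13 = 12 + 52 = 64)
m(s, U) = -1 + sqrt(2 + s)/6 (m(s, U) = -1 + sqrt(s + 2)/6 = -1 + sqrt(2 + s)/6)
(m(h, 14) + 364)**2 = ((-1 + sqrt(2 + 64)/6) + 364)**2 = ((-1 + sqrt(66)/6) + 364)**2 = (363 + sqrt(66)/6)**2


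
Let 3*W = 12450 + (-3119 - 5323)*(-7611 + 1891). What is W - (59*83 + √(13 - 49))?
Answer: 16095333 - 6*I ≈ 1.6095e+7 - 6.0*I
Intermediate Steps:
W = 16100230 (W = (12450 + (-3119 - 5323)*(-7611 + 1891))/3 = (12450 - 8442*(-5720))/3 = (12450 + 48288240)/3 = (⅓)*48300690 = 16100230)
W - (59*83 + √(13 - 49)) = 16100230 - (59*83 + √(13 - 49)) = 16100230 - (4897 + √(-36)) = 16100230 - (4897 + 6*I) = 16100230 + (-4897 - 6*I) = 16095333 - 6*I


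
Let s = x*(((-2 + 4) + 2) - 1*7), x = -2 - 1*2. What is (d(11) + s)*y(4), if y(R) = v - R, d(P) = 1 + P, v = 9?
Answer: 120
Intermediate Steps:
x = -4 (x = -2 - 2 = -4)
y(R) = 9 - R
s = 12 (s = -4*(((-2 + 4) + 2) - 1*7) = -4*((2 + 2) - 7) = -4*(4 - 7) = -4*(-3) = 12)
(d(11) + s)*y(4) = ((1 + 11) + 12)*(9 - 1*4) = (12 + 12)*(9 - 4) = 24*5 = 120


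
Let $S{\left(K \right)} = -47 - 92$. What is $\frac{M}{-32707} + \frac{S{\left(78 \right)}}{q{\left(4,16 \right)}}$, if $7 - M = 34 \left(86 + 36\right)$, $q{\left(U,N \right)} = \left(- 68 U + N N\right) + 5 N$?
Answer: $- \frac{4281249}{2093248} \approx -2.0453$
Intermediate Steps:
$q{\left(U,N \right)} = N^{2} - 68 U + 5 N$ ($q{\left(U,N \right)} = \left(- 68 U + N^{2}\right) + 5 N = \left(N^{2} - 68 U\right) + 5 N = N^{2} - 68 U + 5 N$)
$M = -4141$ ($M = 7 - 34 \left(86 + 36\right) = 7 - 34 \cdot 122 = 7 - 4148 = -4141$)
$S{\left(K \right)} = -139$ ($S{\left(K \right)} = -47 - 92 = -139$)
$\frac{M}{-32707} + \frac{S{\left(78 \right)}}{q{\left(4,16 \right)}} = - \frac{4141}{-32707} - \frac{139}{16^{2} - 272 + 5 \cdot 16} = \left(-4141\right) \left(- \frac{1}{32707}\right) - \frac{139}{256 - 272 + 80} = \frac{4141}{32707} - \frac{139}{64} = - \frac{4281249}{2093248}$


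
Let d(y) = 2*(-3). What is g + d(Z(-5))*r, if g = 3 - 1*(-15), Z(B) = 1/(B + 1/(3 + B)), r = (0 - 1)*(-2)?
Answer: 6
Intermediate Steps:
r = 2 (r = -1*(-2) = 2)
d(y) = -6
g = 18 (g = 3 + 15 = 18)
g + d(Z(-5))*r = 18 - 6*2 = 18 - 12 = 6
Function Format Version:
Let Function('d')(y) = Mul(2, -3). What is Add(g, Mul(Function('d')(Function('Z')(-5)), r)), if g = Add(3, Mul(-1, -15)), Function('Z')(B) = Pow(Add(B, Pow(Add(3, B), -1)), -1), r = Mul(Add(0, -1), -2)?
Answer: 6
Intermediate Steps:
r = 2 (r = Mul(-1, -2) = 2)
Function('d')(y) = -6
g = 18 (g = Add(3, 15) = 18)
Add(g, Mul(Function('d')(Function('Z')(-5)), r)) = Add(18, Mul(-6, 2)) = Add(18, -12) = 6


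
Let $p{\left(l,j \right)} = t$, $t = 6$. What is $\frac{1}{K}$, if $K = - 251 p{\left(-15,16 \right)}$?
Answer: $- \frac{1}{1506} \approx -0.00066401$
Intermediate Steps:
$p{\left(l,j \right)} = 6$
$K = -1506$ ($K = \left(-251\right) 6 = -1506$)
$\frac{1}{K} = \frac{1}{-1506} = - \frac{1}{1506}$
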